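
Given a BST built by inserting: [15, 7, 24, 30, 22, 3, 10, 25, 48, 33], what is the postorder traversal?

Tree insertion order: [15, 7, 24, 30, 22, 3, 10, 25, 48, 33]
Tree (level-order array): [15, 7, 24, 3, 10, 22, 30, None, None, None, None, None, None, 25, 48, None, None, 33]
Postorder traversal: [3, 10, 7, 22, 25, 33, 48, 30, 24, 15]


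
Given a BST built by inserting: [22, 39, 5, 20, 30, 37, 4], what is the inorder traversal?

Tree insertion order: [22, 39, 5, 20, 30, 37, 4]
Tree (level-order array): [22, 5, 39, 4, 20, 30, None, None, None, None, None, None, 37]
Inorder traversal: [4, 5, 20, 22, 30, 37, 39]


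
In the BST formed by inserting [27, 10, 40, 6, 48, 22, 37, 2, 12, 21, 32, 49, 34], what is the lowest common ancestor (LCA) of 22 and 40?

Tree insertion order: [27, 10, 40, 6, 48, 22, 37, 2, 12, 21, 32, 49, 34]
Tree (level-order array): [27, 10, 40, 6, 22, 37, 48, 2, None, 12, None, 32, None, None, 49, None, None, None, 21, None, 34]
In a BST, the LCA of p=22, q=40 is the first node v on the
root-to-leaf path with p <= v <= q (go left if both < v, right if both > v).
Walk from root:
  at 27: 22 <= 27 <= 40, this is the LCA
LCA = 27


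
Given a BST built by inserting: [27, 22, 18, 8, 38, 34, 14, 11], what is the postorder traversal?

Tree insertion order: [27, 22, 18, 8, 38, 34, 14, 11]
Tree (level-order array): [27, 22, 38, 18, None, 34, None, 8, None, None, None, None, 14, 11]
Postorder traversal: [11, 14, 8, 18, 22, 34, 38, 27]


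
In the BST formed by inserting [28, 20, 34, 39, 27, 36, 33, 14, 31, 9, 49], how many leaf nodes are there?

Tree built from: [28, 20, 34, 39, 27, 36, 33, 14, 31, 9, 49]
Tree (level-order array): [28, 20, 34, 14, 27, 33, 39, 9, None, None, None, 31, None, 36, 49]
Rule: A leaf has 0 children.
Per-node child counts:
  node 28: 2 child(ren)
  node 20: 2 child(ren)
  node 14: 1 child(ren)
  node 9: 0 child(ren)
  node 27: 0 child(ren)
  node 34: 2 child(ren)
  node 33: 1 child(ren)
  node 31: 0 child(ren)
  node 39: 2 child(ren)
  node 36: 0 child(ren)
  node 49: 0 child(ren)
Matching nodes: [9, 27, 31, 36, 49]
Count of leaf nodes: 5


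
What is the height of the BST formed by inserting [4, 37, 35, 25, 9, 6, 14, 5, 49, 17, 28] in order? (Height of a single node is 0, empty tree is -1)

Insertion order: [4, 37, 35, 25, 9, 6, 14, 5, 49, 17, 28]
Tree (level-order array): [4, None, 37, 35, 49, 25, None, None, None, 9, 28, 6, 14, None, None, 5, None, None, 17]
Compute height bottom-up (empty subtree = -1):
  height(5) = 1 + max(-1, -1) = 0
  height(6) = 1 + max(0, -1) = 1
  height(17) = 1 + max(-1, -1) = 0
  height(14) = 1 + max(-1, 0) = 1
  height(9) = 1 + max(1, 1) = 2
  height(28) = 1 + max(-1, -1) = 0
  height(25) = 1 + max(2, 0) = 3
  height(35) = 1 + max(3, -1) = 4
  height(49) = 1 + max(-1, -1) = 0
  height(37) = 1 + max(4, 0) = 5
  height(4) = 1 + max(-1, 5) = 6
Height = 6


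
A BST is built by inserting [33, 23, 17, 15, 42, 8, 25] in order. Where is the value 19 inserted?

Starting tree (level order): [33, 23, 42, 17, 25, None, None, 15, None, None, None, 8]
Insertion path: 33 -> 23 -> 17
Result: insert 19 as right child of 17
Final tree (level order): [33, 23, 42, 17, 25, None, None, 15, 19, None, None, 8]


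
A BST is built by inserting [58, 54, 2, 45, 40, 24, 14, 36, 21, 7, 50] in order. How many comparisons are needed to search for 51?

Search path for 51: 58 -> 54 -> 2 -> 45 -> 50
Found: False
Comparisons: 5


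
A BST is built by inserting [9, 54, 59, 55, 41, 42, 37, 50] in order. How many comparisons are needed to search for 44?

Search path for 44: 9 -> 54 -> 41 -> 42 -> 50
Found: False
Comparisons: 5


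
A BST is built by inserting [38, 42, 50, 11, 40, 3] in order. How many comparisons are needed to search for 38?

Search path for 38: 38
Found: True
Comparisons: 1


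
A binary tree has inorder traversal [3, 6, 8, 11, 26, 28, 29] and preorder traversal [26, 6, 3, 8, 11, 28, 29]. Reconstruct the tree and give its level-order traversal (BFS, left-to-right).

Inorder:  [3, 6, 8, 11, 26, 28, 29]
Preorder: [26, 6, 3, 8, 11, 28, 29]
Algorithm: preorder visits root first, so consume preorder in order;
for each root, split the current inorder slice at that value into
left-subtree inorder and right-subtree inorder, then recurse.
Recursive splits:
  root=26; inorder splits into left=[3, 6, 8, 11], right=[28, 29]
  root=6; inorder splits into left=[3], right=[8, 11]
  root=3; inorder splits into left=[], right=[]
  root=8; inorder splits into left=[], right=[11]
  root=11; inorder splits into left=[], right=[]
  root=28; inorder splits into left=[], right=[29]
  root=29; inorder splits into left=[], right=[]
Reconstructed level-order: [26, 6, 28, 3, 8, 29, 11]


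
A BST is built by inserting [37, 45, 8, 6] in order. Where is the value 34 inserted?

Starting tree (level order): [37, 8, 45, 6]
Insertion path: 37 -> 8
Result: insert 34 as right child of 8
Final tree (level order): [37, 8, 45, 6, 34]


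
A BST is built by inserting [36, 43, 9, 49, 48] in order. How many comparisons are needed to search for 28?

Search path for 28: 36 -> 9
Found: False
Comparisons: 2


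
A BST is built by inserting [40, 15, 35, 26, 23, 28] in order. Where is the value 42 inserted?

Starting tree (level order): [40, 15, None, None, 35, 26, None, 23, 28]
Insertion path: 40
Result: insert 42 as right child of 40
Final tree (level order): [40, 15, 42, None, 35, None, None, 26, None, 23, 28]


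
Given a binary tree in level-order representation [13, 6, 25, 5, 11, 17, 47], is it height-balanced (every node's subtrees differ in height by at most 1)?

Tree (level-order array): [13, 6, 25, 5, 11, 17, 47]
Definition: a tree is height-balanced if, at every node, |h(left) - h(right)| <= 1 (empty subtree has height -1).
Bottom-up per-node check:
  node 5: h_left=-1, h_right=-1, diff=0 [OK], height=0
  node 11: h_left=-1, h_right=-1, diff=0 [OK], height=0
  node 6: h_left=0, h_right=0, diff=0 [OK], height=1
  node 17: h_left=-1, h_right=-1, diff=0 [OK], height=0
  node 47: h_left=-1, h_right=-1, diff=0 [OK], height=0
  node 25: h_left=0, h_right=0, diff=0 [OK], height=1
  node 13: h_left=1, h_right=1, diff=0 [OK], height=2
All nodes satisfy the balance condition.
Result: Balanced


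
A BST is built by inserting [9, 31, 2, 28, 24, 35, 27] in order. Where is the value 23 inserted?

Starting tree (level order): [9, 2, 31, None, None, 28, 35, 24, None, None, None, None, 27]
Insertion path: 9 -> 31 -> 28 -> 24
Result: insert 23 as left child of 24
Final tree (level order): [9, 2, 31, None, None, 28, 35, 24, None, None, None, 23, 27]


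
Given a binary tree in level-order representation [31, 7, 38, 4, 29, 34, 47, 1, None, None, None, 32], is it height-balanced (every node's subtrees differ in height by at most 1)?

Tree (level-order array): [31, 7, 38, 4, 29, 34, 47, 1, None, None, None, 32]
Definition: a tree is height-balanced if, at every node, |h(left) - h(right)| <= 1 (empty subtree has height -1).
Bottom-up per-node check:
  node 1: h_left=-1, h_right=-1, diff=0 [OK], height=0
  node 4: h_left=0, h_right=-1, diff=1 [OK], height=1
  node 29: h_left=-1, h_right=-1, diff=0 [OK], height=0
  node 7: h_left=1, h_right=0, diff=1 [OK], height=2
  node 32: h_left=-1, h_right=-1, diff=0 [OK], height=0
  node 34: h_left=0, h_right=-1, diff=1 [OK], height=1
  node 47: h_left=-1, h_right=-1, diff=0 [OK], height=0
  node 38: h_left=1, h_right=0, diff=1 [OK], height=2
  node 31: h_left=2, h_right=2, diff=0 [OK], height=3
All nodes satisfy the balance condition.
Result: Balanced


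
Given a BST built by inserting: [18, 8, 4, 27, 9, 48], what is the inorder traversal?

Tree insertion order: [18, 8, 4, 27, 9, 48]
Tree (level-order array): [18, 8, 27, 4, 9, None, 48]
Inorder traversal: [4, 8, 9, 18, 27, 48]


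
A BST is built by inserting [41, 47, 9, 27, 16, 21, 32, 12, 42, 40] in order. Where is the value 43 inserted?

Starting tree (level order): [41, 9, 47, None, 27, 42, None, 16, 32, None, None, 12, 21, None, 40]
Insertion path: 41 -> 47 -> 42
Result: insert 43 as right child of 42
Final tree (level order): [41, 9, 47, None, 27, 42, None, 16, 32, None, 43, 12, 21, None, 40]


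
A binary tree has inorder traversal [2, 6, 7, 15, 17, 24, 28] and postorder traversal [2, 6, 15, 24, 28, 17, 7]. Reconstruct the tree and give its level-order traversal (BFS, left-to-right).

Inorder:   [2, 6, 7, 15, 17, 24, 28]
Postorder: [2, 6, 15, 24, 28, 17, 7]
Algorithm: postorder visits root last, so walk postorder right-to-left;
each value is the root of the current inorder slice — split it at that
value, recurse on the right subtree first, then the left.
Recursive splits:
  root=7; inorder splits into left=[2, 6], right=[15, 17, 24, 28]
  root=17; inorder splits into left=[15], right=[24, 28]
  root=28; inorder splits into left=[24], right=[]
  root=24; inorder splits into left=[], right=[]
  root=15; inorder splits into left=[], right=[]
  root=6; inorder splits into left=[2], right=[]
  root=2; inorder splits into left=[], right=[]
Reconstructed level-order: [7, 6, 17, 2, 15, 28, 24]


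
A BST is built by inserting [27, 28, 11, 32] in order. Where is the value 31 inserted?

Starting tree (level order): [27, 11, 28, None, None, None, 32]
Insertion path: 27 -> 28 -> 32
Result: insert 31 as left child of 32
Final tree (level order): [27, 11, 28, None, None, None, 32, 31]


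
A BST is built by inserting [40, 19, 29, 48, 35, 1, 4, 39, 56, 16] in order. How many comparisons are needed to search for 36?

Search path for 36: 40 -> 19 -> 29 -> 35 -> 39
Found: False
Comparisons: 5


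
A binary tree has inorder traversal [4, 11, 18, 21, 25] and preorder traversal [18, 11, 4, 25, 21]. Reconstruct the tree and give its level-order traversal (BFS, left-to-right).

Inorder:  [4, 11, 18, 21, 25]
Preorder: [18, 11, 4, 25, 21]
Algorithm: preorder visits root first, so consume preorder in order;
for each root, split the current inorder slice at that value into
left-subtree inorder and right-subtree inorder, then recurse.
Recursive splits:
  root=18; inorder splits into left=[4, 11], right=[21, 25]
  root=11; inorder splits into left=[4], right=[]
  root=4; inorder splits into left=[], right=[]
  root=25; inorder splits into left=[21], right=[]
  root=21; inorder splits into left=[], right=[]
Reconstructed level-order: [18, 11, 25, 4, 21]


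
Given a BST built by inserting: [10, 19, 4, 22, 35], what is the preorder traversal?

Tree insertion order: [10, 19, 4, 22, 35]
Tree (level-order array): [10, 4, 19, None, None, None, 22, None, 35]
Preorder traversal: [10, 4, 19, 22, 35]


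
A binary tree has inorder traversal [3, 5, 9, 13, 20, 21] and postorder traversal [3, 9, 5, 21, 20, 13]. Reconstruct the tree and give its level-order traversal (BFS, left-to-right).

Inorder:   [3, 5, 9, 13, 20, 21]
Postorder: [3, 9, 5, 21, 20, 13]
Algorithm: postorder visits root last, so walk postorder right-to-left;
each value is the root of the current inorder slice — split it at that
value, recurse on the right subtree first, then the left.
Recursive splits:
  root=13; inorder splits into left=[3, 5, 9], right=[20, 21]
  root=20; inorder splits into left=[], right=[21]
  root=21; inorder splits into left=[], right=[]
  root=5; inorder splits into left=[3], right=[9]
  root=9; inorder splits into left=[], right=[]
  root=3; inorder splits into left=[], right=[]
Reconstructed level-order: [13, 5, 20, 3, 9, 21]


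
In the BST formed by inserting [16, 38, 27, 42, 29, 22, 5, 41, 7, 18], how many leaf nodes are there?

Tree built from: [16, 38, 27, 42, 29, 22, 5, 41, 7, 18]
Tree (level-order array): [16, 5, 38, None, 7, 27, 42, None, None, 22, 29, 41, None, 18]
Rule: A leaf has 0 children.
Per-node child counts:
  node 16: 2 child(ren)
  node 5: 1 child(ren)
  node 7: 0 child(ren)
  node 38: 2 child(ren)
  node 27: 2 child(ren)
  node 22: 1 child(ren)
  node 18: 0 child(ren)
  node 29: 0 child(ren)
  node 42: 1 child(ren)
  node 41: 0 child(ren)
Matching nodes: [7, 18, 29, 41]
Count of leaf nodes: 4


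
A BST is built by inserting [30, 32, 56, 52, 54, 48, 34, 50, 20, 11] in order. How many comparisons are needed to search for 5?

Search path for 5: 30 -> 20 -> 11
Found: False
Comparisons: 3


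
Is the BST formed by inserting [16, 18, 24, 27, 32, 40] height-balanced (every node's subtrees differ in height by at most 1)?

Tree (level-order array): [16, None, 18, None, 24, None, 27, None, 32, None, 40]
Definition: a tree is height-balanced if, at every node, |h(left) - h(right)| <= 1 (empty subtree has height -1).
Bottom-up per-node check:
  node 40: h_left=-1, h_right=-1, diff=0 [OK], height=0
  node 32: h_left=-1, h_right=0, diff=1 [OK], height=1
  node 27: h_left=-1, h_right=1, diff=2 [FAIL (|-1-1|=2 > 1)], height=2
  node 24: h_left=-1, h_right=2, diff=3 [FAIL (|-1-2|=3 > 1)], height=3
  node 18: h_left=-1, h_right=3, diff=4 [FAIL (|-1-3|=4 > 1)], height=4
  node 16: h_left=-1, h_right=4, diff=5 [FAIL (|-1-4|=5 > 1)], height=5
Node 27 violates the condition: |-1 - 1| = 2 > 1.
Result: Not balanced


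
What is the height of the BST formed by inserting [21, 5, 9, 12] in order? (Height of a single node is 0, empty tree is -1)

Insertion order: [21, 5, 9, 12]
Tree (level-order array): [21, 5, None, None, 9, None, 12]
Compute height bottom-up (empty subtree = -1):
  height(12) = 1 + max(-1, -1) = 0
  height(9) = 1 + max(-1, 0) = 1
  height(5) = 1 + max(-1, 1) = 2
  height(21) = 1 + max(2, -1) = 3
Height = 3


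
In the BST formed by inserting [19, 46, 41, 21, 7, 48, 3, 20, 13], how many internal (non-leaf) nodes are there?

Tree built from: [19, 46, 41, 21, 7, 48, 3, 20, 13]
Tree (level-order array): [19, 7, 46, 3, 13, 41, 48, None, None, None, None, 21, None, None, None, 20]
Rule: An internal node has at least one child.
Per-node child counts:
  node 19: 2 child(ren)
  node 7: 2 child(ren)
  node 3: 0 child(ren)
  node 13: 0 child(ren)
  node 46: 2 child(ren)
  node 41: 1 child(ren)
  node 21: 1 child(ren)
  node 20: 0 child(ren)
  node 48: 0 child(ren)
Matching nodes: [19, 7, 46, 41, 21]
Count of internal (non-leaf) nodes: 5


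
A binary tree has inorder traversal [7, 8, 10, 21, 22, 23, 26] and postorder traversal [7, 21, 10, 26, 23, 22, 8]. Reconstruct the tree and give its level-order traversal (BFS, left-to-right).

Inorder:   [7, 8, 10, 21, 22, 23, 26]
Postorder: [7, 21, 10, 26, 23, 22, 8]
Algorithm: postorder visits root last, so walk postorder right-to-left;
each value is the root of the current inorder slice — split it at that
value, recurse on the right subtree first, then the left.
Recursive splits:
  root=8; inorder splits into left=[7], right=[10, 21, 22, 23, 26]
  root=22; inorder splits into left=[10, 21], right=[23, 26]
  root=23; inorder splits into left=[], right=[26]
  root=26; inorder splits into left=[], right=[]
  root=10; inorder splits into left=[], right=[21]
  root=21; inorder splits into left=[], right=[]
  root=7; inorder splits into left=[], right=[]
Reconstructed level-order: [8, 7, 22, 10, 23, 21, 26]


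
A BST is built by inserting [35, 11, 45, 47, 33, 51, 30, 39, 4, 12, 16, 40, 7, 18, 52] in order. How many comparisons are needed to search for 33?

Search path for 33: 35 -> 11 -> 33
Found: True
Comparisons: 3


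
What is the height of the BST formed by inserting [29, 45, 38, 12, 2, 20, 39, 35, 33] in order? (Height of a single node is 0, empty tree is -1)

Insertion order: [29, 45, 38, 12, 2, 20, 39, 35, 33]
Tree (level-order array): [29, 12, 45, 2, 20, 38, None, None, None, None, None, 35, 39, 33]
Compute height bottom-up (empty subtree = -1):
  height(2) = 1 + max(-1, -1) = 0
  height(20) = 1 + max(-1, -1) = 0
  height(12) = 1 + max(0, 0) = 1
  height(33) = 1 + max(-1, -1) = 0
  height(35) = 1 + max(0, -1) = 1
  height(39) = 1 + max(-1, -1) = 0
  height(38) = 1 + max(1, 0) = 2
  height(45) = 1 + max(2, -1) = 3
  height(29) = 1 + max(1, 3) = 4
Height = 4


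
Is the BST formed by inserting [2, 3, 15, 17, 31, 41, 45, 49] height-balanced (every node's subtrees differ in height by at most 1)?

Tree (level-order array): [2, None, 3, None, 15, None, 17, None, 31, None, 41, None, 45, None, 49]
Definition: a tree is height-balanced if, at every node, |h(left) - h(right)| <= 1 (empty subtree has height -1).
Bottom-up per-node check:
  node 49: h_left=-1, h_right=-1, diff=0 [OK], height=0
  node 45: h_left=-1, h_right=0, diff=1 [OK], height=1
  node 41: h_left=-1, h_right=1, diff=2 [FAIL (|-1-1|=2 > 1)], height=2
  node 31: h_left=-1, h_right=2, diff=3 [FAIL (|-1-2|=3 > 1)], height=3
  node 17: h_left=-1, h_right=3, diff=4 [FAIL (|-1-3|=4 > 1)], height=4
  node 15: h_left=-1, h_right=4, diff=5 [FAIL (|-1-4|=5 > 1)], height=5
  node 3: h_left=-1, h_right=5, diff=6 [FAIL (|-1-5|=6 > 1)], height=6
  node 2: h_left=-1, h_right=6, diff=7 [FAIL (|-1-6|=7 > 1)], height=7
Node 41 violates the condition: |-1 - 1| = 2 > 1.
Result: Not balanced


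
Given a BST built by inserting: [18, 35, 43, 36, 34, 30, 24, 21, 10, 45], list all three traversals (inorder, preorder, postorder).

Tree insertion order: [18, 35, 43, 36, 34, 30, 24, 21, 10, 45]
Tree (level-order array): [18, 10, 35, None, None, 34, 43, 30, None, 36, 45, 24, None, None, None, None, None, 21]
Inorder (L, root, R): [10, 18, 21, 24, 30, 34, 35, 36, 43, 45]
Preorder (root, L, R): [18, 10, 35, 34, 30, 24, 21, 43, 36, 45]
Postorder (L, R, root): [10, 21, 24, 30, 34, 36, 45, 43, 35, 18]


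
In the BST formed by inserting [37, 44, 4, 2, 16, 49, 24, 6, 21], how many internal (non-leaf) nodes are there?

Tree built from: [37, 44, 4, 2, 16, 49, 24, 6, 21]
Tree (level-order array): [37, 4, 44, 2, 16, None, 49, None, None, 6, 24, None, None, None, None, 21]
Rule: An internal node has at least one child.
Per-node child counts:
  node 37: 2 child(ren)
  node 4: 2 child(ren)
  node 2: 0 child(ren)
  node 16: 2 child(ren)
  node 6: 0 child(ren)
  node 24: 1 child(ren)
  node 21: 0 child(ren)
  node 44: 1 child(ren)
  node 49: 0 child(ren)
Matching nodes: [37, 4, 16, 24, 44]
Count of internal (non-leaf) nodes: 5


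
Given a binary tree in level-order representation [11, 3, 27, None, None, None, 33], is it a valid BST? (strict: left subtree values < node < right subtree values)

Level-order array: [11, 3, 27, None, None, None, 33]
Validate using subtree bounds (lo, hi): at each node, require lo < value < hi,
then recurse left with hi=value and right with lo=value.
Preorder trace (stopping at first violation):
  at node 11 with bounds (-inf, +inf): OK
  at node 3 with bounds (-inf, 11): OK
  at node 27 with bounds (11, +inf): OK
  at node 33 with bounds (27, +inf): OK
No violation found at any node.
Result: Valid BST


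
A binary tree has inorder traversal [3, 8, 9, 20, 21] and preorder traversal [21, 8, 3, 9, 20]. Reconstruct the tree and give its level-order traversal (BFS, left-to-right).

Inorder:  [3, 8, 9, 20, 21]
Preorder: [21, 8, 3, 9, 20]
Algorithm: preorder visits root first, so consume preorder in order;
for each root, split the current inorder slice at that value into
left-subtree inorder and right-subtree inorder, then recurse.
Recursive splits:
  root=21; inorder splits into left=[3, 8, 9, 20], right=[]
  root=8; inorder splits into left=[3], right=[9, 20]
  root=3; inorder splits into left=[], right=[]
  root=9; inorder splits into left=[], right=[20]
  root=20; inorder splits into left=[], right=[]
Reconstructed level-order: [21, 8, 3, 9, 20]


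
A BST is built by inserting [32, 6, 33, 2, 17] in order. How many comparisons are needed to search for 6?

Search path for 6: 32 -> 6
Found: True
Comparisons: 2


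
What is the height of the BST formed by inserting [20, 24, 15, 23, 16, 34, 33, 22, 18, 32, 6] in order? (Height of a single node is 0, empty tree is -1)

Insertion order: [20, 24, 15, 23, 16, 34, 33, 22, 18, 32, 6]
Tree (level-order array): [20, 15, 24, 6, 16, 23, 34, None, None, None, 18, 22, None, 33, None, None, None, None, None, 32]
Compute height bottom-up (empty subtree = -1):
  height(6) = 1 + max(-1, -1) = 0
  height(18) = 1 + max(-1, -1) = 0
  height(16) = 1 + max(-1, 0) = 1
  height(15) = 1 + max(0, 1) = 2
  height(22) = 1 + max(-1, -1) = 0
  height(23) = 1 + max(0, -1) = 1
  height(32) = 1 + max(-1, -1) = 0
  height(33) = 1 + max(0, -1) = 1
  height(34) = 1 + max(1, -1) = 2
  height(24) = 1 + max(1, 2) = 3
  height(20) = 1 + max(2, 3) = 4
Height = 4


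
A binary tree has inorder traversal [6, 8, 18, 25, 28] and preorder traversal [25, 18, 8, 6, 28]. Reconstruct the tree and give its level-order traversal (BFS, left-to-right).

Inorder:  [6, 8, 18, 25, 28]
Preorder: [25, 18, 8, 6, 28]
Algorithm: preorder visits root first, so consume preorder in order;
for each root, split the current inorder slice at that value into
left-subtree inorder and right-subtree inorder, then recurse.
Recursive splits:
  root=25; inorder splits into left=[6, 8, 18], right=[28]
  root=18; inorder splits into left=[6, 8], right=[]
  root=8; inorder splits into left=[6], right=[]
  root=6; inorder splits into left=[], right=[]
  root=28; inorder splits into left=[], right=[]
Reconstructed level-order: [25, 18, 28, 8, 6]


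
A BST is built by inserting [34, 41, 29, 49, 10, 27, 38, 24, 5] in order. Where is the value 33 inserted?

Starting tree (level order): [34, 29, 41, 10, None, 38, 49, 5, 27, None, None, None, None, None, None, 24]
Insertion path: 34 -> 29
Result: insert 33 as right child of 29
Final tree (level order): [34, 29, 41, 10, 33, 38, 49, 5, 27, None, None, None, None, None, None, None, None, 24]


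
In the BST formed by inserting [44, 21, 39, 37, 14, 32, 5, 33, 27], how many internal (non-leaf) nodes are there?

Tree built from: [44, 21, 39, 37, 14, 32, 5, 33, 27]
Tree (level-order array): [44, 21, None, 14, 39, 5, None, 37, None, None, None, 32, None, 27, 33]
Rule: An internal node has at least one child.
Per-node child counts:
  node 44: 1 child(ren)
  node 21: 2 child(ren)
  node 14: 1 child(ren)
  node 5: 0 child(ren)
  node 39: 1 child(ren)
  node 37: 1 child(ren)
  node 32: 2 child(ren)
  node 27: 0 child(ren)
  node 33: 0 child(ren)
Matching nodes: [44, 21, 14, 39, 37, 32]
Count of internal (non-leaf) nodes: 6


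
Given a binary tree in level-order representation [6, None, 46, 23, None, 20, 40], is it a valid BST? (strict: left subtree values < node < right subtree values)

Level-order array: [6, None, 46, 23, None, 20, 40]
Validate using subtree bounds (lo, hi): at each node, require lo < value < hi,
then recurse left with hi=value and right with lo=value.
Preorder trace (stopping at first violation):
  at node 6 with bounds (-inf, +inf): OK
  at node 46 with bounds (6, +inf): OK
  at node 23 with bounds (6, 46): OK
  at node 20 with bounds (6, 23): OK
  at node 40 with bounds (23, 46): OK
No violation found at any node.
Result: Valid BST


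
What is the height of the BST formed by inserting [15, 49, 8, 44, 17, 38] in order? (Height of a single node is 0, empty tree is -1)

Insertion order: [15, 49, 8, 44, 17, 38]
Tree (level-order array): [15, 8, 49, None, None, 44, None, 17, None, None, 38]
Compute height bottom-up (empty subtree = -1):
  height(8) = 1 + max(-1, -1) = 0
  height(38) = 1 + max(-1, -1) = 0
  height(17) = 1 + max(-1, 0) = 1
  height(44) = 1 + max(1, -1) = 2
  height(49) = 1 + max(2, -1) = 3
  height(15) = 1 + max(0, 3) = 4
Height = 4


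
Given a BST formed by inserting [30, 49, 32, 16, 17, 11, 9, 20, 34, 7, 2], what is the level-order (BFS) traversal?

Tree insertion order: [30, 49, 32, 16, 17, 11, 9, 20, 34, 7, 2]
Tree (level-order array): [30, 16, 49, 11, 17, 32, None, 9, None, None, 20, None, 34, 7, None, None, None, None, None, 2]
BFS from the root, enqueuing left then right child of each popped node:
  queue [30] -> pop 30, enqueue [16, 49], visited so far: [30]
  queue [16, 49] -> pop 16, enqueue [11, 17], visited so far: [30, 16]
  queue [49, 11, 17] -> pop 49, enqueue [32], visited so far: [30, 16, 49]
  queue [11, 17, 32] -> pop 11, enqueue [9], visited so far: [30, 16, 49, 11]
  queue [17, 32, 9] -> pop 17, enqueue [20], visited so far: [30, 16, 49, 11, 17]
  queue [32, 9, 20] -> pop 32, enqueue [34], visited so far: [30, 16, 49, 11, 17, 32]
  queue [9, 20, 34] -> pop 9, enqueue [7], visited so far: [30, 16, 49, 11, 17, 32, 9]
  queue [20, 34, 7] -> pop 20, enqueue [none], visited so far: [30, 16, 49, 11, 17, 32, 9, 20]
  queue [34, 7] -> pop 34, enqueue [none], visited so far: [30, 16, 49, 11, 17, 32, 9, 20, 34]
  queue [7] -> pop 7, enqueue [2], visited so far: [30, 16, 49, 11, 17, 32, 9, 20, 34, 7]
  queue [2] -> pop 2, enqueue [none], visited so far: [30, 16, 49, 11, 17, 32, 9, 20, 34, 7, 2]
Result: [30, 16, 49, 11, 17, 32, 9, 20, 34, 7, 2]


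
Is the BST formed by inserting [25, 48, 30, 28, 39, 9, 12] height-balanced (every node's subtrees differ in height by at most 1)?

Tree (level-order array): [25, 9, 48, None, 12, 30, None, None, None, 28, 39]
Definition: a tree is height-balanced if, at every node, |h(left) - h(right)| <= 1 (empty subtree has height -1).
Bottom-up per-node check:
  node 12: h_left=-1, h_right=-1, diff=0 [OK], height=0
  node 9: h_left=-1, h_right=0, diff=1 [OK], height=1
  node 28: h_left=-1, h_right=-1, diff=0 [OK], height=0
  node 39: h_left=-1, h_right=-1, diff=0 [OK], height=0
  node 30: h_left=0, h_right=0, diff=0 [OK], height=1
  node 48: h_left=1, h_right=-1, diff=2 [FAIL (|1--1|=2 > 1)], height=2
  node 25: h_left=1, h_right=2, diff=1 [OK], height=3
Node 48 violates the condition: |1 - -1| = 2 > 1.
Result: Not balanced


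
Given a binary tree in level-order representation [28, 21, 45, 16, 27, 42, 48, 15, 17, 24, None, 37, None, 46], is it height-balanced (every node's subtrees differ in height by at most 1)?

Tree (level-order array): [28, 21, 45, 16, 27, 42, 48, 15, 17, 24, None, 37, None, 46]
Definition: a tree is height-balanced if, at every node, |h(left) - h(right)| <= 1 (empty subtree has height -1).
Bottom-up per-node check:
  node 15: h_left=-1, h_right=-1, diff=0 [OK], height=0
  node 17: h_left=-1, h_right=-1, diff=0 [OK], height=0
  node 16: h_left=0, h_right=0, diff=0 [OK], height=1
  node 24: h_left=-1, h_right=-1, diff=0 [OK], height=0
  node 27: h_left=0, h_right=-1, diff=1 [OK], height=1
  node 21: h_left=1, h_right=1, diff=0 [OK], height=2
  node 37: h_left=-1, h_right=-1, diff=0 [OK], height=0
  node 42: h_left=0, h_right=-1, diff=1 [OK], height=1
  node 46: h_left=-1, h_right=-1, diff=0 [OK], height=0
  node 48: h_left=0, h_right=-1, diff=1 [OK], height=1
  node 45: h_left=1, h_right=1, diff=0 [OK], height=2
  node 28: h_left=2, h_right=2, diff=0 [OK], height=3
All nodes satisfy the balance condition.
Result: Balanced


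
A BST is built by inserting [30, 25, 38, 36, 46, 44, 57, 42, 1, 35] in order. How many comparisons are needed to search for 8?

Search path for 8: 30 -> 25 -> 1
Found: False
Comparisons: 3


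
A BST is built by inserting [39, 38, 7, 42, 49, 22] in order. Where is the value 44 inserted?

Starting tree (level order): [39, 38, 42, 7, None, None, 49, None, 22]
Insertion path: 39 -> 42 -> 49
Result: insert 44 as left child of 49
Final tree (level order): [39, 38, 42, 7, None, None, 49, None, 22, 44]


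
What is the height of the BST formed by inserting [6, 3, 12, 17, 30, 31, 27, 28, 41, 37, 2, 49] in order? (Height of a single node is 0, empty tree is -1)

Insertion order: [6, 3, 12, 17, 30, 31, 27, 28, 41, 37, 2, 49]
Tree (level-order array): [6, 3, 12, 2, None, None, 17, None, None, None, 30, 27, 31, None, 28, None, 41, None, None, 37, 49]
Compute height bottom-up (empty subtree = -1):
  height(2) = 1 + max(-1, -1) = 0
  height(3) = 1 + max(0, -1) = 1
  height(28) = 1 + max(-1, -1) = 0
  height(27) = 1 + max(-1, 0) = 1
  height(37) = 1 + max(-1, -1) = 0
  height(49) = 1 + max(-1, -1) = 0
  height(41) = 1 + max(0, 0) = 1
  height(31) = 1 + max(-1, 1) = 2
  height(30) = 1 + max(1, 2) = 3
  height(17) = 1 + max(-1, 3) = 4
  height(12) = 1 + max(-1, 4) = 5
  height(6) = 1 + max(1, 5) = 6
Height = 6


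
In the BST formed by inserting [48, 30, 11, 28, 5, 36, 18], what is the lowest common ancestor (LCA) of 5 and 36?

Tree insertion order: [48, 30, 11, 28, 5, 36, 18]
Tree (level-order array): [48, 30, None, 11, 36, 5, 28, None, None, None, None, 18]
In a BST, the LCA of p=5, q=36 is the first node v on the
root-to-leaf path with p <= v <= q (go left if both < v, right if both > v).
Walk from root:
  at 48: both 5 and 36 < 48, go left
  at 30: 5 <= 30 <= 36, this is the LCA
LCA = 30


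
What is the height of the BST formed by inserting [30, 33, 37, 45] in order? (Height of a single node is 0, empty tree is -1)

Insertion order: [30, 33, 37, 45]
Tree (level-order array): [30, None, 33, None, 37, None, 45]
Compute height bottom-up (empty subtree = -1):
  height(45) = 1 + max(-1, -1) = 0
  height(37) = 1 + max(-1, 0) = 1
  height(33) = 1 + max(-1, 1) = 2
  height(30) = 1 + max(-1, 2) = 3
Height = 3


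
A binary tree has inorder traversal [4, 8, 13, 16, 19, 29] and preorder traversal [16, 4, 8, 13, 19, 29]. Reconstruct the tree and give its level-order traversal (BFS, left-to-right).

Inorder:  [4, 8, 13, 16, 19, 29]
Preorder: [16, 4, 8, 13, 19, 29]
Algorithm: preorder visits root first, so consume preorder in order;
for each root, split the current inorder slice at that value into
left-subtree inorder and right-subtree inorder, then recurse.
Recursive splits:
  root=16; inorder splits into left=[4, 8, 13], right=[19, 29]
  root=4; inorder splits into left=[], right=[8, 13]
  root=8; inorder splits into left=[], right=[13]
  root=13; inorder splits into left=[], right=[]
  root=19; inorder splits into left=[], right=[29]
  root=29; inorder splits into left=[], right=[]
Reconstructed level-order: [16, 4, 19, 8, 29, 13]


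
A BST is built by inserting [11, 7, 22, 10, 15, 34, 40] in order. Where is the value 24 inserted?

Starting tree (level order): [11, 7, 22, None, 10, 15, 34, None, None, None, None, None, 40]
Insertion path: 11 -> 22 -> 34
Result: insert 24 as left child of 34
Final tree (level order): [11, 7, 22, None, 10, 15, 34, None, None, None, None, 24, 40]


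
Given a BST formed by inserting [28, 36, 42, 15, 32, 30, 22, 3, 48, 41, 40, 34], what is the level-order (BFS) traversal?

Tree insertion order: [28, 36, 42, 15, 32, 30, 22, 3, 48, 41, 40, 34]
Tree (level-order array): [28, 15, 36, 3, 22, 32, 42, None, None, None, None, 30, 34, 41, 48, None, None, None, None, 40]
BFS from the root, enqueuing left then right child of each popped node:
  queue [28] -> pop 28, enqueue [15, 36], visited so far: [28]
  queue [15, 36] -> pop 15, enqueue [3, 22], visited so far: [28, 15]
  queue [36, 3, 22] -> pop 36, enqueue [32, 42], visited so far: [28, 15, 36]
  queue [3, 22, 32, 42] -> pop 3, enqueue [none], visited so far: [28, 15, 36, 3]
  queue [22, 32, 42] -> pop 22, enqueue [none], visited so far: [28, 15, 36, 3, 22]
  queue [32, 42] -> pop 32, enqueue [30, 34], visited so far: [28, 15, 36, 3, 22, 32]
  queue [42, 30, 34] -> pop 42, enqueue [41, 48], visited so far: [28, 15, 36, 3, 22, 32, 42]
  queue [30, 34, 41, 48] -> pop 30, enqueue [none], visited so far: [28, 15, 36, 3, 22, 32, 42, 30]
  queue [34, 41, 48] -> pop 34, enqueue [none], visited so far: [28, 15, 36, 3, 22, 32, 42, 30, 34]
  queue [41, 48] -> pop 41, enqueue [40], visited so far: [28, 15, 36, 3, 22, 32, 42, 30, 34, 41]
  queue [48, 40] -> pop 48, enqueue [none], visited so far: [28, 15, 36, 3, 22, 32, 42, 30, 34, 41, 48]
  queue [40] -> pop 40, enqueue [none], visited so far: [28, 15, 36, 3, 22, 32, 42, 30, 34, 41, 48, 40]
Result: [28, 15, 36, 3, 22, 32, 42, 30, 34, 41, 48, 40]


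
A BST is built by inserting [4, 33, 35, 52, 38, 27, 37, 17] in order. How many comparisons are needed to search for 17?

Search path for 17: 4 -> 33 -> 27 -> 17
Found: True
Comparisons: 4


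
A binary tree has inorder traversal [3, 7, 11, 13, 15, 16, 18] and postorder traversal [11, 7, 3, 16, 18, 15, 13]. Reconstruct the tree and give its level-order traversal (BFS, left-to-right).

Inorder:   [3, 7, 11, 13, 15, 16, 18]
Postorder: [11, 7, 3, 16, 18, 15, 13]
Algorithm: postorder visits root last, so walk postorder right-to-left;
each value is the root of the current inorder slice — split it at that
value, recurse on the right subtree first, then the left.
Recursive splits:
  root=13; inorder splits into left=[3, 7, 11], right=[15, 16, 18]
  root=15; inorder splits into left=[], right=[16, 18]
  root=18; inorder splits into left=[16], right=[]
  root=16; inorder splits into left=[], right=[]
  root=3; inorder splits into left=[], right=[7, 11]
  root=7; inorder splits into left=[], right=[11]
  root=11; inorder splits into left=[], right=[]
Reconstructed level-order: [13, 3, 15, 7, 18, 11, 16]


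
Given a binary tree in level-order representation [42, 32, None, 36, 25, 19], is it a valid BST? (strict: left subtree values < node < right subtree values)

Level-order array: [42, 32, None, 36, 25, 19]
Validate using subtree bounds (lo, hi): at each node, require lo < value < hi,
then recurse left with hi=value and right with lo=value.
Preorder trace (stopping at first violation):
  at node 42 with bounds (-inf, +inf): OK
  at node 32 with bounds (-inf, 42): OK
  at node 36 with bounds (-inf, 32): VIOLATION
Node 36 violates its bound: not (-inf < 36 < 32).
Result: Not a valid BST


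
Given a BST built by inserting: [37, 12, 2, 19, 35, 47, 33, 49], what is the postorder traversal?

Tree insertion order: [37, 12, 2, 19, 35, 47, 33, 49]
Tree (level-order array): [37, 12, 47, 2, 19, None, 49, None, None, None, 35, None, None, 33]
Postorder traversal: [2, 33, 35, 19, 12, 49, 47, 37]


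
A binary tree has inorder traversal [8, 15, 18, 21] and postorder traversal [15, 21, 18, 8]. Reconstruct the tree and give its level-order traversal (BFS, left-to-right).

Inorder:   [8, 15, 18, 21]
Postorder: [15, 21, 18, 8]
Algorithm: postorder visits root last, so walk postorder right-to-left;
each value is the root of the current inorder slice — split it at that
value, recurse on the right subtree first, then the left.
Recursive splits:
  root=8; inorder splits into left=[], right=[15, 18, 21]
  root=18; inorder splits into left=[15], right=[21]
  root=21; inorder splits into left=[], right=[]
  root=15; inorder splits into left=[], right=[]
Reconstructed level-order: [8, 18, 15, 21]


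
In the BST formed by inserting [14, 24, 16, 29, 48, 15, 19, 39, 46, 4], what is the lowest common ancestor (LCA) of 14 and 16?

Tree insertion order: [14, 24, 16, 29, 48, 15, 19, 39, 46, 4]
Tree (level-order array): [14, 4, 24, None, None, 16, 29, 15, 19, None, 48, None, None, None, None, 39, None, None, 46]
In a BST, the LCA of p=14, q=16 is the first node v on the
root-to-leaf path with p <= v <= q (go left if both < v, right if both > v).
Walk from root:
  at 14: 14 <= 14 <= 16, this is the LCA
LCA = 14


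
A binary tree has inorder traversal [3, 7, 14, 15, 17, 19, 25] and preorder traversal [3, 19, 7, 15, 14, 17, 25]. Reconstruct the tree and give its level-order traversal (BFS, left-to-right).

Inorder:  [3, 7, 14, 15, 17, 19, 25]
Preorder: [3, 19, 7, 15, 14, 17, 25]
Algorithm: preorder visits root first, so consume preorder in order;
for each root, split the current inorder slice at that value into
left-subtree inorder and right-subtree inorder, then recurse.
Recursive splits:
  root=3; inorder splits into left=[], right=[7, 14, 15, 17, 19, 25]
  root=19; inorder splits into left=[7, 14, 15, 17], right=[25]
  root=7; inorder splits into left=[], right=[14, 15, 17]
  root=15; inorder splits into left=[14], right=[17]
  root=14; inorder splits into left=[], right=[]
  root=17; inorder splits into left=[], right=[]
  root=25; inorder splits into left=[], right=[]
Reconstructed level-order: [3, 19, 7, 25, 15, 14, 17]


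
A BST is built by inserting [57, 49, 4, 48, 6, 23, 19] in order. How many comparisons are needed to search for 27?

Search path for 27: 57 -> 49 -> 4 -> 48 -> 6 -> 23
Found: False
Comparisons: 6


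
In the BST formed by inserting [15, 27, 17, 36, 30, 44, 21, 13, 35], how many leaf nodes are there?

Tree built from: [15, 27, 17, 36, 30, 44, 21, 13, 35]
Tree (level-order array): [15, 13, 27, None, None, 17, 36, None, 21, 30, 44, None, None, None, 35]
Rule: A leaf has 0 children.
Per-node child counts:
  node 15: 2 child(ren)
  node 13: 0 child(ren)
  node 27: 2 child(ren)
  node 17: 1 child(ren)
  node 21: 0 child(ren)
  node 36: 2 child(ren)
  node 30: 1 child(ren)
  node 35: 0 child(ren)
  node 44: 0 child(ren)
Matching nodes: [13, 21, 35, 44]
Count of leaf nodes: 4


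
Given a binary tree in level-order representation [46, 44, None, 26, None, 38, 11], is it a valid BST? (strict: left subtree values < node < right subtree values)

Level-order array: [46, 44, None, 26, None, 38, 11]
Validate using subtree bounds (lo, hi): at each node, require lo < value < hi,
then recurse left with hi=value and right with lo=value.
Preorder trace (stopping at first violation):
  at node 46 with bounds (-inf, +inf): OK
  at node 44 with bounds (-inf, 46): OK
  at node 26 with bounds (-inf, 44): OK
  at node 38 with bounds (-inf, 26): VIOLATION
Node 38 violates its bound: not (-inf < 38 < 26).
Result: Not a valid BST


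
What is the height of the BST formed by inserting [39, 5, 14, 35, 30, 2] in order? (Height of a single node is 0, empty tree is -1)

Insertion order: [39, 5, 14, 35, 30, 2]
Tree (level-order array): [39, 5, None, 2, 14, None, None, None, 35, 30]
Compute height bottom-up (empty subtree = -1):
  height(2) = 1 + max(-1, -1) = 0
  height(30) = 1 + max(-1, -1) = 0
  height(35) = 1 + max(0, -1) = 1
  height(14) = 1 + max(-1, 1) = 2
  height(5) = 1 + max(0, 2) = 3
  height(39) = 1 + max(3, -1) = 4
Height = 4


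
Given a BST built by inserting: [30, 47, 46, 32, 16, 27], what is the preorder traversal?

Tree insertion order: [30, 47, 46, 32, 16, 27]
Tree (level-order array): [30, 16, 47, None, 27, 46, None, None, None, 32]
Preorder traversal: [30, 16, 27, 47, 46, 32]


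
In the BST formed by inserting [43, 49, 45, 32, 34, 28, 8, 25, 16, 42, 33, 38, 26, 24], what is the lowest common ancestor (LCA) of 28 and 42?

Tree insertion order: [43, 49, 45, 32, 34, 28, 8, 25, 16, 42, 33, 38, 26, 24]
Tree (level-order array): [43, 32, 49, 28, 34, 45, None, 8, None, 33, 42, None, None, None, 25, None, None, 38, None, 16, 26, None, None, None, 24]
In a BST, the LCA of p=28, q=42 is the first node v on the
root-to-leaf path with p <= v <= q (go left if both < v, right if both > v).
Walk from root:
  at 43: both 28 and 42 < 43, go left
  at 32: 28 <= 32 <= 42, this is the LCA
LCA = 32


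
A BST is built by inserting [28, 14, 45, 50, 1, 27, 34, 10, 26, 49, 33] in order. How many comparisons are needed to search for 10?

Search path for 10: 28 -> 14 -> 1 -> 10
Found: True
Comparisons: 4


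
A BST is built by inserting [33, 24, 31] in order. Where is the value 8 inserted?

Starting tree (level order): [33, 24, None, None, 31]
Insertion path: 33 -> 24
Result: insert 8 as left child of 24
Final tree (level order): [33, 24, None, 8, 31]


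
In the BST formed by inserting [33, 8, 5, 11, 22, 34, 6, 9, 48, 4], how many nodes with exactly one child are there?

Tree built from: [33, 8, 5, 11, 22, 34, 6, 9, 48, 4]
Tree (level-order array): [33, 8, 34, 5, 11, None, 48, 4, 6, 9, 22]
Rule: These are nodes with exactly 1 non-null child.
Per-node child counts:
  node 33: 2 child(ren)
  node 8: 2 child(ren)
  node 5: 2 child(ren)
  node 4: 0 child(ren)
  node 6: 0 child(ren)
  node 11: 2 child(ren)
  node 9: 0 child(ren)
  node 22: 0 child(ren)
  node 34: 1 child(ren)
  node 48: 0 child(ren)
Matching nodes: [34]
Count of nodes with exactly one child: 1


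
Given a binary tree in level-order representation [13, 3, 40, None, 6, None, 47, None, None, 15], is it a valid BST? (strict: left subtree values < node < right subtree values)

Level-order array: [13, 3, 40, None, 6, None, 47, None, None, 15]
Validate using subtree bounds (lo, hi): at each node, require lo < value < hi,
then recurse left with hi=value and right with lo=value.
Preorder trace (stopping at first violation):
  at node 13 with bounds (-inf, +inf): OK
  at node 3 with bounds (-inf, 13): OK
  at node 6 with bounds (3, 13): OK
  at node 40 with bounds (13, +inf): OK
  at node 47 with bounds (40, +inf): OK
  at node 15 with bounds (40, 47): VIOLATION
Node 15 violates its bound: not (40 < 15 < 47).
Result: Not a valid BST
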